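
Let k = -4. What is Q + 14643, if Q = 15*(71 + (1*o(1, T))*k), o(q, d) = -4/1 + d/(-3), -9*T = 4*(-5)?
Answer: 143932/9 ≈ 15992.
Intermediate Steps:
T = 20/9 (T = -4*(-5)/9 = -⅑*(-20) = 20/9 ≈ 2.2222)
o(q, d) = -4 - d/3 (o(q, d) = -4*1 + d*(-⅓) = -4 - d/3)
Q = 12145/9 (Q = 15*(71 + (1*(-4 - ⅓*20/9))*(-4)) = 15*(71 + (1*(-4 - 20/27))*(-4)) = 15*(71 + (1*(-128/27))*(-4)) = 15*(71 - 128/27*(-4)) = 15*(71 + 512/27) = 15*(2429/27) = 12145/9 ≈ 1349.4)
Q + 14643 = 12145/9 + 14643 = 143932/9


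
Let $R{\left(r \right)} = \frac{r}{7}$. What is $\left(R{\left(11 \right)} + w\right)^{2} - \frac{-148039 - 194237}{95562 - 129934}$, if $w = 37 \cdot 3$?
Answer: $\frac{5331578911}{421057} \approx 12662.0$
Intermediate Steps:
$w = 111$
$R{\left(r \right)} = \frac{r}{7}$ ($R{\left(r \right)} = r \frac{1}{7} = \frac{r}{7}$)
$\left(R{\left(11 \right)} + w\right)^{2} - \frac{-148039 - 194237}{95562 - 129934} = \left(\frac{1}{7} \cdot 11 + 111\right)^{2} - \frac{-148039 - 194237}{95562 - 129934} = \left(\frac{11}{7} + 111\right)^{2} - - \frac{342276}{-34372} = \left(\frac{788}{7}\right)^{2} - \left(-342276\right) \left(- \frac{1}{34372}\right) = \frac{620944}{49} - \frac{85569}{8593} = \frac{5331578911}{421057}$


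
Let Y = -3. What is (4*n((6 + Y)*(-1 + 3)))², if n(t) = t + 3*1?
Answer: 1296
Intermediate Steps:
n(t) = 3 + t (n(t) = t + 3 = 3 + t)
(4*n((6 + Y)*(-1 + 3)))² = (4*(3 + (6 - 3)*(-1 + 3)))² = (4*(3 + 3*2))² = (4*(3 + 6))² = (4*9)² = 36² = 1296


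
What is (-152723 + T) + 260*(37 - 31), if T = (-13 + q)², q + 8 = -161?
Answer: -118039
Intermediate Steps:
q = -169 (q = -8 - 161 = -169)
T = 33124 (T = (-13 - 169)² = (-182)² = 33124)
(-152723 + T) + 260*(37 - 31) = (-152723 + 33124) + 260*(37 - 31) = -119599 + 260*6 = -119599 + 1560 = -118039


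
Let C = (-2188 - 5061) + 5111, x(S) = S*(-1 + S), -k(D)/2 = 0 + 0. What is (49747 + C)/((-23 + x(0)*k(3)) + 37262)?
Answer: 47609/37239 ≈ 1.2785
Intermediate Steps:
k(D) = 0 (k(D) = -2*(0 + 0) = -2*0 = 0)
C = -2138 (C = -7249 + 5111 = -2138)
(49747 + C)/((-23 + x(0)*k(3)) + 37262) = (49747 - 2138)/((-23 + (0*(-1 + 0))*0) + 37262) = 47609/((-23 + (0*(-1))*0) + 37262) = 47609/((-23 + 0*0) + 37262) = 47609/((-23 + 0) + 37262) = 47609/(-23 + 37262) = 47609/37239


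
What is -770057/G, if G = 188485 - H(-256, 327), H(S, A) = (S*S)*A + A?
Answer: 770057/21242114 ≈ 0.036251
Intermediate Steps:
H(S, A) = A + A*S² (H(S, A) = S²*A + A = A*S² + A = A + A*S²)
G = -21242114 (G = 188485 - 327*(1 + (-256)²) = 188485 - 327*(1 + 65536) = 188485 - 327*65537 = 188485 - 1*21430599 = 188485 - 21430599 = -21242114)
-770057/G = -770057/(-21242114) = -770057*(-1/21242114) = 770057/21242114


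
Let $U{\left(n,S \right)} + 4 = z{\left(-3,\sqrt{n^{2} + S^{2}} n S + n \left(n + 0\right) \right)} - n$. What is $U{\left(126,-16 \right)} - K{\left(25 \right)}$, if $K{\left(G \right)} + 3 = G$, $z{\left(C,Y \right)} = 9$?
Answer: $-143$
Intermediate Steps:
$U{\left(n,S \right)} = 5 - n$ ($U{\left(n,S \right)} = -4 - \left(-9 + n\right) = 5 - n$)
$K{\left(G \right)} = -3 + G$
$U{\left(126,-16 \right)} - K{\left(25 \right)} = \left(5 - 126\right) - \left(-3 + 25\right) = \left(5 - 126\right) - 22 = -121 - 22 = -143$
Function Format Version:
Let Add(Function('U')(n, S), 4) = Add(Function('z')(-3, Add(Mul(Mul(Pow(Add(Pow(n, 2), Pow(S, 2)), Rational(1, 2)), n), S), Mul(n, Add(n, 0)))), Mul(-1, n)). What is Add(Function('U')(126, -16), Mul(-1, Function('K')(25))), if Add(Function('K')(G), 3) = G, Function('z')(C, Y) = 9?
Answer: -143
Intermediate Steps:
Function('U')(n, S) = Add(5, Mul(-1, n)) (Function('U')(n, S) = Add(-4, Add(9, Mul(-1, n))) = Add(5, Mul(-1, n)))
Function('K')(G) = Add(-3, G)
Add(Function('U')(126, -16), Mul(-1, Function('K')(25))) = Add(Add(5, Mul(-1, 126)), Mul(-1, Add(-3, 25))) = Add(Add(5, -126), Mul(-1, 22)) = Add(-121, -22) = -143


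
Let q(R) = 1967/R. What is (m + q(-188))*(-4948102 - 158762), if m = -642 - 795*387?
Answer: 74003161505028/47 ≈ 1.5745e+12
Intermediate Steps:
m = -308307 (m = -642 - 307665 = -308307)
(m + q(-188))*(-4948102 - 158762) = (-308307 + 1967/(-188))*(-4948102 - 158762) = (-308307 + 1967*(-1/188))*(-5106864) = (-308307 - 1967/188)*(-5106864) = -57963683/188*(-5106864) = 74003161505028/47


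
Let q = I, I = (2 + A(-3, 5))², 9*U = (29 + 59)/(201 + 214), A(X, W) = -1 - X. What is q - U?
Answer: 59672/3735 ≈ 15.976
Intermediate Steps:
U = 88/3735 (U = ((29 + 59)/(201 + 214))/9 = (88/415)/9 = (88*(1/415))/9 = (⅑)*(88/415) = 88/3735 ≈ 0.023561)
I = 16 (I = (2 + (-1 - 1*(-3)))² = (2 + (-1 + 3))² = (2 + 2)² = 4² = 16)
q = 16
q - U = 16 - 1*88/3735 = 16 - 88/3735 = 59672/3735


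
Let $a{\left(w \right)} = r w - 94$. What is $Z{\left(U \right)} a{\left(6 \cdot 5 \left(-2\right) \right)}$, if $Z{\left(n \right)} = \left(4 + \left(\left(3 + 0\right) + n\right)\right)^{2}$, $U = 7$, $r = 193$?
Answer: $-2288104$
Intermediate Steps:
$a{\left(w \right)} = -94 + 193 w$ ($a{\left(w \right)} = 193 w - 94 = -94 + 193 w$)
$Z{\left(n \right)} = \left(7 + n\right)^{2}$ ($Z{\left(n \right)} = \left(4 + \left(3 + n\right)\right)^{2} = \left(7 + n\right)^{2}$)
$Z{\left(U \right)} a{\left(6 \cdot 5 \left(-2\right) \right)} = \left(7 + 7\right)^{2} \left(-94 + 193 \cdot 6 \cdot 5 \left(-2\right)\right) = 14^{2} \left(-94 + 193 \cdot 30 \left(-2\right)\right) = 196 \left(-94 + 193 \left(-60\right)\right) = 196 \left(-94 - 11580\right) = 196 \left(-11674\right) = -2288104$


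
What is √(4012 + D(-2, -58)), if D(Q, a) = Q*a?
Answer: 4*√258 ≈ 64.250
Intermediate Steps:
√(4012 + D(-2, -58)) = √(4012 - 2*(-58)) = √(4012 + 116) = √4128 = 4*√258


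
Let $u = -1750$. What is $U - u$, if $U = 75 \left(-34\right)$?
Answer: $-800$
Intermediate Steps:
$U = -2550$
$U - u = -2550 - -1750 = -2550 + 1750 = -800$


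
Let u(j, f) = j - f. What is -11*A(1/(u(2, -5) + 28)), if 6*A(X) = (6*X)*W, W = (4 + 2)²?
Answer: -396/35 ≈ -11.314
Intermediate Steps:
W = 36 (W = 6² = 36)
A(X) = 36*X (A(X) = ((6*X)*36)/6 = (216*X)/6 = 36*X)
-11*A(1/(u(2, -5) + 28)) = -396/((2 - 1*(-5)) + 28) = -396/((2 + 5) + 28) = -396/(7 + 28) = -396/35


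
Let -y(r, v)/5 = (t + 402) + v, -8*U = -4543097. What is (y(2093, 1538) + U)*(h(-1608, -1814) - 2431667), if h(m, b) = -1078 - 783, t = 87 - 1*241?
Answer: -1360237814487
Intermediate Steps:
t = -154 (t = 87 - 241 = -154)
U = 4543097/8 (U = -⅛*(-4543097) = 4543097/8 ≈ 5.6789e+5)
h(m, b) = -1861
y(r, v) = -1240 - 5*v (y(r, v) = -5*((-154 + 402) + v) = -5*(248 + v) = -1240 - 5*v)
(y(2093, 1538) + U)*(h(-1608, -1814) - 2431667) = ((-1240 - 5*1538) + 4543097/8)*(-1861 - 2431667) = ((-1240 - 7690) + 4543097/8)*(-2433528) = (-8930 + 4543097/8)*(-2433528) = (4471657/8)*(-2433528) = -1360237814487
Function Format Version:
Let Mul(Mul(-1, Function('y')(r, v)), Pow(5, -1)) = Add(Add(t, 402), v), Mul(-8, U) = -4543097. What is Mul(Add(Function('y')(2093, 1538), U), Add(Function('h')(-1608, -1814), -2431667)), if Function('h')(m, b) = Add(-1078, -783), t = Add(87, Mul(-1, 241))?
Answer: -1360237814487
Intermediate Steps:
t = -154 (t = Add(87, -241) = -154)
U = Rational(4543097, 8) (U = Mul(Rational(-1, 8), -4543097) = Rational(4543097, 8) ≈ 5.6789e+5)
Function('h')(m, b) = -1861
Function('y')(r, v) = Add(-1240, Mul(-5, v)) (Function('y')(r, v) = Mul(-5, Add(Add(-154, 402), v)) = Mul(-5, Add(248, v)) = Add(-1240, Mul(-5, v)))
Mul(Add(Function('y')(2093, 1538), U), Add(Function('h')(-1608, -1814), -2431667)) = Mul(Add(Add(-1240, Mul(-5, 1538)), Rational(4543097, 8)), Add(-1861, -2431667)) = Mul(Add(Add(-1240, -7690), Rational(4543097, 8)), -2433528) = Mul(Add(-8930, Rational(4543097, 8)), -2433528) = Mul(Rational(4471657, 8), -2433528) = -1360237814487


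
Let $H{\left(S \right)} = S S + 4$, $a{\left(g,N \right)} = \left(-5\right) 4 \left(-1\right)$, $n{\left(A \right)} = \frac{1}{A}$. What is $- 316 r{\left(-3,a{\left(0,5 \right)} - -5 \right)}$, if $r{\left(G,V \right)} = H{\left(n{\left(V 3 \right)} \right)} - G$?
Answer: $- \frac{12442816}{5625} \approx -2212.1$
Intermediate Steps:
$a{\left(g,N \right)} = 20$ ($a{\left(g,N \right)} = \left(-20\right) \left(-1\right) = 20$)
$H{\left(S \right)} = 4 + S^{2}$ ($H{\left(S \right)} = S^{2} + 4 = 4 + S^{2}$)
$r{\left(G,V \right)} = 4 - G + \frac{1}{9 V^{2}}$ ($r{\left(G,V \right)} = \left(4 + \left(\frac{1}{V 3}\right)^{2}\right) - G = \left(4 + \left(\frac{1}{3 V}\right)^{2}\right) - G = \left(4 + \frac{1}{9 V^{2}}\right) - G = 4 - G + \frac{1}{9 V^{2}}$)
$- 316 r{\left(-3,a{\left(0,5 \right)} - -5 \right)} = - 316 \left(4 - -3 + \frac{1}{9 \left(20 - -5\right)^{2}}\right) = - 316 \left(4 + 3 + \frac{1}{9 \left(20 + 5\right)^{2}}\right) = - 316 \left(4 + 3 + \frac{1}{9 \cdot 625}\right) = - 316 \left(4 + 3 + \frac{1}{9} \cdot \frac{1}{625}\right) = - 316 \left(4 + 3 + \frac{1}{5625}\right) = \left(-316\right) \frac{39376}{5625} = - \frac{12442816}{5625}$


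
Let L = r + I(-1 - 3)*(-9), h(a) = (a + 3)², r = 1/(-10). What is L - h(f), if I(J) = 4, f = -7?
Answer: -521/10 ≈ -52.100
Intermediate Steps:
r = -⅒ ≈ -0.10000
h(a) = (3 + a)²
L = -361/10 (L = -⅒ + 4*(-9) = -⅒ - 36 = -361/10 ≈ -36.100)
L - h(f) = -361/10 - (3 - 7)² = -361/10 - 1*(-4)² = -361/10 - 1*16 = -361/10 - 16 = -521/10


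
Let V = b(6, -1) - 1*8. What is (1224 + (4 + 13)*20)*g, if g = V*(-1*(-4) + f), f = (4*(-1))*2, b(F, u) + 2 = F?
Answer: 25024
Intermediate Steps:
b(F, u) = -2 + F
V = -4 (V = (-2 + 6) - 1*8 = 4 - 8 = -4)
f = -8 (f = -4*2 = -8)
g = 16 (g = -4*(-1*(-4) - 8) = -4*(4 - 8) = -4*(-4) = 16)
(1224 + (4 + 13)*20)*g = (1224 + (4 + 13)*20)*16 = (1224 + 17*20)*16 = (1224 + 340)*16 = 1564*16 = 25024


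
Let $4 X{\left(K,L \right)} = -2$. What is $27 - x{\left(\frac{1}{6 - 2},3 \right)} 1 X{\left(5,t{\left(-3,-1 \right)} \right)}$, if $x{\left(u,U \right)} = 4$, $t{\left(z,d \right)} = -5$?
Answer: $29$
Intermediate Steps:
$X{\left(K,L \right)} = - \frac{1}{2}$ ($X{\left(K,L \right)} = \frac{1}{4} \left(-2\right) = - \frac{1}{2}$)
$27 - x{\left(\frac{1}{6 - 2},3 \right)} 1 X{\left(5,t{\left(-3,-1 \right)} \right)} = 27 - 4 \cdot 1 \left(- \frac{1}{2}\right) = 27 - 4 \left(- \frac{1}{2}\right) = 27 - -2 = 27 + 2 = 29$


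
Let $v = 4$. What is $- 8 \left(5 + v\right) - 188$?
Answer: $-260$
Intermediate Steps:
$- 8 \left(5 + v\right) - 188 = - 8 \left(5 + 4\right) - 188 = \left(-8\right) 9 - 188 = -72 - 188 = -260$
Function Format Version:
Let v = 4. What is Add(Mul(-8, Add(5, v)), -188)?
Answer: -260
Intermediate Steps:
Add(Mul(-8, Add(5, v)), -188) = Add(Mul(-8, Add(5, 4)), -188) = Add(Mul(-8, 9), -188) = Add(-72, -188) = -260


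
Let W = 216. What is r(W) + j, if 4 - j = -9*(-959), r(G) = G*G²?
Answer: 10069069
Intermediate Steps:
r(G) = G³
j = -8627 (j = 4 - (-9)*(-959) = 4 - 1*8631 = 4 - 8631 = -8627)
r(W) + j = 216³ - 8627 = 10077696 - 8627 = 10069069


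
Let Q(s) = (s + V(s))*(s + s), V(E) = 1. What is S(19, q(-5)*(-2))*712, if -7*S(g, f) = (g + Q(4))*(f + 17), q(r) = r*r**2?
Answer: -11216136/7 ≈ -1.6023e+6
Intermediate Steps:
q(r) = r**3
Q(s) = 2*s*(1 + s) (Q(s) = (s + 1)*(s + s) = (1 + s)*(2*s) = 2*s*(1 + s))
S(g, f) = -(17 + f)*(40 + g)/7 (S(g, f) = -(g + 2*4*(1 + 4))*(f + 17)/7 = -(g + 2*4*5)*(17 + f)/7 = -(g + 40)*(17 + f)/7 = -(40 + g)*(17 + f)/7 = -(17 + f)*(40 + g)/7)
S(19, q(-5)*(-2))*712 = (-680/7 - 40*(-5)**3*(-2)/7 - 17/7*19 - 1/7*(-5)**3*(-2)*19)*712 = (-680/7 - (-5000)*(-2)/7 - 323/7 - 1/7*(-125*(-2))*19)*712 = (-680/7 - 40/7*250 - 323/7 - 1/7*250*19)*712 = (-680/7 - 10000/7 - 323/7 - 4750/7)*712 = -15753/7*712 = -11216136/7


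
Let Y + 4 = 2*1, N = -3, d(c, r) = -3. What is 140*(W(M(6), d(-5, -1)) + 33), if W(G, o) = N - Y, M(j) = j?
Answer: 4480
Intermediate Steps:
Y = -2 (Y = -4 + 2*1 = -4 + 2 = -2)
W(G, o) = -1 (W(G, o) = -3 - 1*(-2) = -3 + 2 = -1)
140*(W(M(6), d(-5, -1)) + 33) = 140*(-1 + 33) = 140*32 = 4480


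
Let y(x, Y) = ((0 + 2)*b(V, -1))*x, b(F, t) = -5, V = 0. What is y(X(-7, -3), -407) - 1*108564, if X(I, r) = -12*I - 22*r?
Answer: -110064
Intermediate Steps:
X(I, r) = -22*r - 12*I
y(x, Y) = -10*x (y(x, Y) = ((0 + 2)*(-5))*x = (2*(-5))*x = -10*x)
y(X(-7, -3), -407) - 1*108564 = -10*(-22*(-3) - 12*(-7)) - 1*108564 = -10*(66 + 84) - 108564 = -10*150 - 108564 = -1500 - 108564 = -110064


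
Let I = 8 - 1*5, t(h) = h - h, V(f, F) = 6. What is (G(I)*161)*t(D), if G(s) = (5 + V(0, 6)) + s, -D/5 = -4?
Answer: 0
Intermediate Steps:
D = 20 (D = -5*(-4) = 20)
t(h) = 0
I = 3 (I = 8 - 5 = 3)
G(s) = 11 + s (G(s) = (5 + 6) + s = 11 + s)
(G(I)*161)*t(D) = ((11 + 3)*161)*0 = (14*161)*0 = 2254*0 = 0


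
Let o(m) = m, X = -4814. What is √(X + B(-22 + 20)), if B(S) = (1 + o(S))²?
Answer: I*√4813 ≈ 69.376*I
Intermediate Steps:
B(S) = (1 + S)²
√(X + B(-22 + 20)) = √(-4814 + (1 + (-22 + 20))²) = √(-4814 + (1 - 2)²) = √(-4814 + (-1)²) = √(-4814 + 1) = √(-4813) = I*√4813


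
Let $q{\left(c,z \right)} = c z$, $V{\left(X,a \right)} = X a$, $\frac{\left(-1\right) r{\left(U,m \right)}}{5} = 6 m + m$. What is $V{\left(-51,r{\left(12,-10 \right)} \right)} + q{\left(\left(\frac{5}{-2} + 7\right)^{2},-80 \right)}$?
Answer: $-19470$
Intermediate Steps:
$r{\left(U,m \right)} = - 35 m$ ($r{\left(U,m \right)} = - 5 \left(6 m + m\right) = - 5 \cdot 7 m = - 35 m$)
$V{\left(-51,r{\left(12,-10 \right)} \right)} + q{\left(\left(\frac{5}{-2} + 7\right)^{2},-80 \right)} = - 51 \left(\left(-35\right) \left(-10\right)\right) + \left(\frac{5}{-2} + 7\right)^{2} \left(-80\right) = \left(-51\right) 350 + \left(5 \left(- \frac{1}{2}\right) + 7\right)^{2} \left(-80\right) = -17850 + \left(- \frac{5}{2} + 7\right)^{2} \left(-80\right) = -17850 + \left(\frac{9}{2}\right)^{2} \left(-80\right) = -17850 + \frac{81}{4} \left(-80\right) = -17850 - 1620 = -19470$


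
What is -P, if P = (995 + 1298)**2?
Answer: -5257849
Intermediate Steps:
P = 5257849 (P = 2293**2 = 5257849)
-P = -1*5257849 = -5257849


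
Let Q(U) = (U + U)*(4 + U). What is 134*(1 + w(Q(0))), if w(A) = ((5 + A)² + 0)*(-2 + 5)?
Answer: 10184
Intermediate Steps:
Q(U) = 2*U*(4 + U) (Q(U) = (2*U)*(4 + U) = 2*U*(4 + U))
w(A) = 3*(5 + A)² (w(A) = (5 + A)²*3 = 3*(5 + A)²)
134*(1 + w(Q(0))) = 134*(1 + 3*(5 + 2*0*(4 + 0))²) = 134*(1 + 3*(5 + 2*0*4)²) = 134*(1 + 3*(5 + 0)²) = 134*(1 + 3*5²) = 134*(1 + 3*25) = 134*(1 + 75) = 134*76 = 10184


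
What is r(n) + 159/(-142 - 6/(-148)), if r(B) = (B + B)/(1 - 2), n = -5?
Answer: 93284/10505 ≈ 8.8800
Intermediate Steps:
r(B) = -2*B (r(B) = (2*B)/(-1) = (2*B)*(-1) = -2*B)
r(n) + 159/(-142 - 6/(-148)) = -2*(-5) + 159/(-142 - 6/(-148)) = 10 + 159/(-142 - 6*(-1/148)) = 10 + 159/(-142 + 3/74) = 10 + 159/(-10505/74) = 10 + 159*(-74/10505) = 10 - 11766/10505 = 93284/10505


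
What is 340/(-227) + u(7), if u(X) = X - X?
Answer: -340/227 ≈ -1.4978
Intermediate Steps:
u(X) = 0
340/(-227) + u(7) = 340/(-227) + 0 = -1/227*340 + 0 = -340/227 + 0 = -340/227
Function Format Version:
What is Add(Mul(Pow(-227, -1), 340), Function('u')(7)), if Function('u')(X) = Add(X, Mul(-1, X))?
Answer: Rational(-340, 227) ≈ -1.4978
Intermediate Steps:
Function('u')(X) = 0
Add(Mul(Pow(-227, -1), 340), Function('u')(7)) = Add(Mul(Pow(-227, -1), 340), 0) = Add(Mul(Rational(-1, 227), 340), 0) = Add(Rational(-340, 227), 0) = Rational(-340, 227)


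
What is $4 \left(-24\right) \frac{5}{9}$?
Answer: $- \frac{160}{3} \approx -53.333$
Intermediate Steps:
$4 \left(-24\right) \frac{5}{9} = - 96 \cdot 5 \cdot \frac{1}{9} = \left(-96\right) \frac{5}{9} = - \frac{160}{3}$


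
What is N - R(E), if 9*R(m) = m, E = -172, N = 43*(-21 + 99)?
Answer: 30358/9 ≈ 3373.1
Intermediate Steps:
N = 3354 (N = 43*78 = 3354)
R(m) = m/9
N - R(E) = 3354 - (-172)/9 = 3354 - 1*(-172/9) = 3354 + 172/9 = 30358/9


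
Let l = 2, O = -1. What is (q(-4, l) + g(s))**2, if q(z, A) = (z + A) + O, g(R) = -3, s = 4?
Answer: 36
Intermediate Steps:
q(z, A) = -1 + A + z (q(z, A) = (z + A) - 1 = (A + z) - 1 = -1 + A + z)
(q(-4, l) + g(s))**2 = ((-1 + 2 - 4) - 3)**2 = (-3 - 3)**2 = (-6)**2 = 36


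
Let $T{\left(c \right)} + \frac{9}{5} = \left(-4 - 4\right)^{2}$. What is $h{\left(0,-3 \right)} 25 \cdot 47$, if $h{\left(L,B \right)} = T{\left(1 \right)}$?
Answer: $73085$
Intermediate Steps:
$T{\left(c \right)} = \frac{311}{5}$ ($T{\left(c \right)} = - \frac{9}{5} + \left(-4 - 4\right)^{2} = - \frac{9}{5} + \left(-8\right)^{2} = - \frac{9}{5} + 64 = \frac{311}{5}$)
$h{\left(L,B \right)} = \frac{311}{5}$
$h{\left(0,-3 \right)} 25 \cdot 47 = \frac{311}{5} \cdot 25 \cdot 47 = 1555 \cdot 47 = 73085$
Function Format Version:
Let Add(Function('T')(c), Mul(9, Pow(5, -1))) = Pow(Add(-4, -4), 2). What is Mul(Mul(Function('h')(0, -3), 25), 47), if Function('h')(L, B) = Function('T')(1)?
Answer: 73085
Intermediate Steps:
Function('T')(c) = Rational(311, 5) (Function('T')(c) = Add(Rational(-9, 5), Pow(Add(-4, -4), 2)) = Add(Rational(-9, 5), Pow(-8, 2)) = Add(Rational(-9, 5), 64) = Rational(311, 5))
Function('h')(L, B) = Rational(311, 5)
Mul(Mul(Function('h')(0, -3), 25), 47) = Mul(Mul(Rational(311, 5), 25), 47) = Mul(1555, 47) = 73085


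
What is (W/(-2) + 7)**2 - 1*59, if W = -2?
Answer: 5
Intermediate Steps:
(W/(-2) + 7)**2 - 1*59 = (-2/(-2) + 7)**2 - 1*59 = (-2*(-1/2) + 7)**2 - 59 = (1 + 7)**2 - 59 = 8**2 - 59 = 64 - 59 = 5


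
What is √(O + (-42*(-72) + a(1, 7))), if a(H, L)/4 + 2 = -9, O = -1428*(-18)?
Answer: 2*√7171 ≈ 169.36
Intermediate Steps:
O = 25704
a(H, L) = -44 (a(H, L) = -8 + 4*(-9) = -8 - 36 = -44)
√(O + (-42*(-72) + a(1, 7))) = √(25704 + (-42*(-72) - 44)) = √(25704 + (3024 - 44)) = √(25704 + 2980) = √28684 = 2*√7171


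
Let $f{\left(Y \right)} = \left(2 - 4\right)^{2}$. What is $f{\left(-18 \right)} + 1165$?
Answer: $1169$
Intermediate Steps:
$f{\left(Y \right)} = 4$ ($f{\left(Y \right)} = \left(-2\right)^{2} = 4$)
$f{\left(-18 \right)} + 1165 = 4 + 1165 = 1169$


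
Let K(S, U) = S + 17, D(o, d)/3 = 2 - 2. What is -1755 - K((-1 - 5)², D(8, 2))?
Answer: -1808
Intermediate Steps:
D(o, d) = 0 (D(o, d) = 3*(2 - 2) = 3*0 = 0)
K(S, U) = 17 + S
-1755 - K((-1 - 5)², D(8, 2)) = -1755 - (17 + (-1 - 5)²) = -1755 - (17 + (-6)²) = -1755 - (17 + 36) = -1755 - 1*53 = -1755 - 53 = -1808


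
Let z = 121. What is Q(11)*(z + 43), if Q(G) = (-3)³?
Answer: -4428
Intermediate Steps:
Q(G) = -27
Q(11)*(z + 43) = -27*(121 + 43) = -27*164 = -4428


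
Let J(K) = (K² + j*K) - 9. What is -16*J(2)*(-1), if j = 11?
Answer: 272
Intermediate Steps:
J(K) = -9 + K² + 11*K (J(K) = (K² + 11*K) - 9 = -9 + K² + 11*K)
-16*J(2)*(-1) = -16*(-9 + 2² + 11*2)*(-1) = -16*(-9 + 4 + 22)*(-1) = -16*17*(-1) = -272*(-1) = 272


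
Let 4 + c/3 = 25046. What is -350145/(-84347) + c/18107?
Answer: 667196223/80382691 ≈ 8.3002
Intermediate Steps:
c = 75126 (c = -12 + 3*25046 = -12 + 75138 = 75126)
-350145/(-84347) + c/18107 = -350145/(-84347) + 75126/18107 = -350145*(-1/84347) + 75126*(1/18107) = 350145/84347 + 3954/953 = 667196223/80382691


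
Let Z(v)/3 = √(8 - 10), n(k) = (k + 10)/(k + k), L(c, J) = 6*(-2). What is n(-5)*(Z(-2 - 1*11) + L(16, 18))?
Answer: 6 - 3*I*√2/2 ≈ 6.0 - 2.1213*I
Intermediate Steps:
L(c, J) = -12
n(k) = (10 + k)/(2*k) (n(k) = (10 + k)/((2*k)) = (10 + k)*(1/(2*k)) = (10 + k)/(2*k))
Z(v) = 3*I*√2 (Z(v) = 3*√(8 - 10) = 3*√(-2) = 3*(I*√2) = 3*I*√2)
n(-5)*(Z(-2 - 1*11) + L(16, 18)) = ((½)*(10 - 5)/(-5))*(3*I*√2 - 12) = ((½)*(-⅕)*5)*(-12 + 3*I*√2) = -(-12 + 3*I*√2)/2 = 6 - 3*I*√2/2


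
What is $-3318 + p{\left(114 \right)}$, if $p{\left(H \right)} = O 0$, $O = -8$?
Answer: $-3318$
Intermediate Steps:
$p{\left(H \right)} = 0$ ($p{\left(H \right)} = \left(-8\right) 0 = 0$)
$-3318 + p{\left(114 \right)} = -3318 + 0 = -3318$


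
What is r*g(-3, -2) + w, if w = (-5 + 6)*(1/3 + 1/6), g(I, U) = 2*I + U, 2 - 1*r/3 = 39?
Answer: 1777/2 ≈ 888.50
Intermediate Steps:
r = -111 (r = 6 - 3*39 = 6 - 117 = -111)
g(I, U) = U + 2*I
w = ½ (w = 1*(1*(⅓) + 1*(⅙)) = 1*(⅓ + ⅙) = 1*(½) = ½ ≈ 0.50000)
r*g(-3, -2) + w = -111*(-2 + 2*(-3)) + ½ = -111*(-2 - 6) + ½ = -111*(-8) + ½ = 888 + ½ = 1777/2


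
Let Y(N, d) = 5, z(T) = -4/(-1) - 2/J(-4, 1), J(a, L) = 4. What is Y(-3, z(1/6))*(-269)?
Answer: -1345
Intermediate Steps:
z(T) = 7/2 (z(T) = -4/(-1) - 2/4 = -4*(-1) - 2*¼ = 4 - ½ = 7/2)
Y(-3, z(1/6))*(-269) = 5*(-269) = -1345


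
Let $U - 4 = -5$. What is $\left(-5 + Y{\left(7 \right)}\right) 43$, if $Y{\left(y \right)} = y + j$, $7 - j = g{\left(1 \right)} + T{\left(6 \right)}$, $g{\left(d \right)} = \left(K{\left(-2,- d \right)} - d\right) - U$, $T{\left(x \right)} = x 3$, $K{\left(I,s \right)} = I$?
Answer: $-301$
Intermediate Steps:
$T{\left(x \right)} = 3 x$
$U = -1$ ($U = 4 - 5 = -1$)
$g{\left(d \right)} = -1 - d$ ($g{\left(d \right)} = \left(-2 - d\right) - -1 = \left(-2 - d\right) + 1 = -1 - d$)
$j = -9$ ($j = 7 - \left(\left(-1 - 1\right) + 3 \cdot 6\right) = 7 - \left(\left(-1 - 1\right) + 18\right) = 7 - \left(-2 + 18\right) = 7 - 16 = -9$)
$Y{\left(y \right)} = -9 + y$ ($Y{\left(y \right)} = y - 9 = -9 + y$)
$\left(-5 + Y{\left(7 \right)}\right) 43 = \left(-5 + \left(-9 + 7\right)\right) 43 = \left(-5 - 2\right) 43 = \left(-7\right) 43 = -301$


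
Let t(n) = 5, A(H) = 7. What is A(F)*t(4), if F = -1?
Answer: 35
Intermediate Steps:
A(F)*t(4) = 7*5 = 35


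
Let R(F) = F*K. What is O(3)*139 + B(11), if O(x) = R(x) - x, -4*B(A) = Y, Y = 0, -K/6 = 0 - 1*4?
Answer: 9591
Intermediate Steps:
K = 24 (K = -6*(0 - 1*4) = -6*(0 - 4) = -6*(-4) = 24)
R(F) = 24*F (R(F) = F*24 = 24*F)
B(A) = 0 (B(A) = -1/4*0 = 0)
O(x) = 23*x (O(x) = 24*x - x = 23*x)
O(3)*139 + B(11) = (23*3)*139 + 0 = 69*139 + 0 = 9591 + 0 = 9591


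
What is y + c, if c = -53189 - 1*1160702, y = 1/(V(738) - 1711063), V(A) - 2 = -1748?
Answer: -2079163429820/1712809 ≈ -1.2139e+6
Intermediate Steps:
V(A) = -1746 (V(A) = 2 - 1748 = -1746)
y = -1/1712809 (y = 1/(-1746 - 1711063) = 1/(-1712809) = -1/1712809 ≈ -5.8384e-7)
c = -1213891 (c = -53189 - 1160702 = -1213891)
y + c = -1/1712809 - 1213891 = -2079163429820/1712809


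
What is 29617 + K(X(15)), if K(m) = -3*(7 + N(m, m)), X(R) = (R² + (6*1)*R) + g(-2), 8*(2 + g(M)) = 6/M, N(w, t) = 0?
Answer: 29596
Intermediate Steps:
g(M) = -2 + 3/(4*M) (g(M) = -2 + (6/M)/8 = -2 + 3/(4*M))
X(R) = -19/8 + R² + 6*R (X(R) = (R² + (6*1)*R) + (-2 + (¾)/(-2)) = (R² + 6*R) + (-2 + (¾)*(-½)) = (R² + 6*R) + (-2 - 3/8) = (R² + 6*R) - 19/8 = -19/8 + R² + 6*R)
K(m) = -21 (K(m) = -3*(7 + 0) = -3*7 = -21)
29617 + K(X(15)) = 29617 - 21 = 29596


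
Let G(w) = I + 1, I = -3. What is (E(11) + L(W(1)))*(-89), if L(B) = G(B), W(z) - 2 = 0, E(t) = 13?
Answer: -979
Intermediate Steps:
W(z) = 2 (W(z) = 2 + 0 = 2)
G(w) = -2 (G(w) = -3 + 1 = -2)
L(B) = -2
(E(11) + L(W(1)))*(-89) = (13 - 2)*(-89) = 11*(-89) = -979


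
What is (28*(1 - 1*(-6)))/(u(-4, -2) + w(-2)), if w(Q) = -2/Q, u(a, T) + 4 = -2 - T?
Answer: -196/3 ≈ -65.333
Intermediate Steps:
u(a, T) = -6 - T (u(a, T) = -4 + (-2 - T) = -6 - T)
(28*(1 - 1*(-6)))/(u(-4, -2) + w(-2)) = (28*(1 - 1*(-6)))/((-6 - 1*(-2)) - 2/(-2)) = (28*(1 + 6))/((-6 + 2) - 2*(-½)) = (28*7)/(-4 + 1) = 196/(-3) = 196*(-⅓) = -196/3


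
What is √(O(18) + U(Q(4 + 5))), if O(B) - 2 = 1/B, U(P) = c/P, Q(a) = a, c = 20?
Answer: √154/6 ≈ 2.0683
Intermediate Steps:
U(P) = 20/P
O(B) = 2 + 1/B
√(O(18) + U(Q(4 + 5))) = √((2 + 1/18) + 20/(4 + 5)) = √((2 + 1/18) + 20/9) = √(37/18 + 20*(⅑)) = √(37/18 + 20/9) = √(77/18) = √154/6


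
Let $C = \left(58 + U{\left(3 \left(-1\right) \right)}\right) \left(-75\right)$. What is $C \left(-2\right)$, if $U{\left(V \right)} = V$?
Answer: $8250$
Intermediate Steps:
$C = -4125$ ($C = \left(58 + 3 \left(-1\right)\right) \left(-75\right) = \left(58 - 3\right) \left(-75\right) = 55 \left(-75\right) = -4125$)
$C \left(-2\right) = \left(-4125\right) \left(-2\right) = 8250$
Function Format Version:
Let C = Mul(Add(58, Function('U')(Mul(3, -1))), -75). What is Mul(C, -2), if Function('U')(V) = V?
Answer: 8250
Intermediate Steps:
C = -4125 (C = Mul(Add(58, Mul(3, -1)), -75) = Mul(Add(58, -3), -75) = Mul(55, -75) = -4125)
Mul(C, -2) = Mul(-4125, -2) = 8250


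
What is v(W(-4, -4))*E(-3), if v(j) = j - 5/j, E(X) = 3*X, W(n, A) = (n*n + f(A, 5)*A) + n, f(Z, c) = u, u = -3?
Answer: -1713/8 ≈ -214.13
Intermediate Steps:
f(Z, c) = -3
W(n, A) = n + n**2 - 3*A (W(n, A) = (n*n - 3*A) + n = (n**2 - 3*A) + n = n + n**2 - 3*A)
v(j) = j - 5/j
v(W(-4, -4))*E(-3) = ((-4 + (-4)**2 - 3*(-4)) - 5/(-4 + (-4)**2 - 3*(-4)))*(3*(-3)) = ((-4 + 16 + 12) - 5/(-4 + 16 + 12))*(-9) = (24 - 5/24)*(-9) = (571/24)*(-9) = -1713/8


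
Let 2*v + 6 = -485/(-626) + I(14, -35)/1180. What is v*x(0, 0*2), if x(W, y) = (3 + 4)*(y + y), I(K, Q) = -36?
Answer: 0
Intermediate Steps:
x(W, y) = 14*y (x(W, y) = 7*(2*y) = 14*y)
v = -970579/369340 (v = -3 + (-485/(-626) - 36/1180)/2 = -3 + (-485*(-1/626) - 36*1/1180)/2 = -3 + (485/626 - 9/295)/2 = -3 + (1/2)*(137441/184670) = -3 + 137441/369340 = -970579/369340 ≈ -2.6279)
v*x(0, 0*2) = -6794053*0*2/184670 = -6794053*0/184670 = -970579/369340*0 = 0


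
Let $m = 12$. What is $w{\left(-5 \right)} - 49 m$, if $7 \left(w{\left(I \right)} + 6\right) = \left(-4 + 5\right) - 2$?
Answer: $- \frac{4159}{7} \approx -594.14$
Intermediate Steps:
$w{\left(I \right)} = - \frac{43}{7}$ ($w{\left(I \right)} = -6 + \frac{\left(-4 + 5\right) - 2}{7} = -6 + \frac{1 - 2}{7} = -6 + \frac{1}{7} \left(-1\right) = -6 - \frac{1}{7} = - \frac{43}{7}$)
$w{\left(-5 \right)} - 49 m = - \frac{43}{7} - 588 = - \frac{4159}{7}$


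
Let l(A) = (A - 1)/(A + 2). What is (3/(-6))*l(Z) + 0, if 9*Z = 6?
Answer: 1/16 ≈ 0.062500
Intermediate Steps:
Z = ⅔ (Z = (⅑)*6 = ⅔ ≈ 0.66667)
l(A) = (-1 + A)/(2 + A)
(3/(-6))*l(Z) + 0 = (3/(-6))*((-1 + ⅔)/(2 + ⅔)) + 0 = (3*(-⅙))*(-⅓/(8/3)) + 0 = -3*(-1)/(16*3) + 0 = -½*(-⅛) + 0 = 1/16 + 0 = 1/16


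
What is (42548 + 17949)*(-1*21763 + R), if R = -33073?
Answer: -3317413492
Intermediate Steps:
(42548 + 17949)*(-1*21763 + R) = (42548 + 17949)*(-1*21763 - 33073) = 60497*(-21763 - 33073) = 60497*(-54836) = -3317413492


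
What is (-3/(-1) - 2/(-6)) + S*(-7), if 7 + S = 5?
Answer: 52/3 ≈ 17.333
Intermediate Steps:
S = -2 (S = -7 + 5 = -2)
(-3/(-1) - 2/(-6)) + S*(-7) = (-3/(-1) - 2/(-6)) - 2*(-7) = (-3*(-1) - 2*(-⅙)) + 14 = (3 + ⅓) + 14 = 10/3 + 14 = 52/3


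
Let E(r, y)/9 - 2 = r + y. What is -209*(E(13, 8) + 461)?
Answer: -139612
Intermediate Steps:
E(r, y) = 18 + 9*r + 9*y (E(r, y) = 18 + 9*(r + y) = 18 + (9*r + 9*y) = 18 + 9*r + 9*y)
-209*(E(13, 8) + 461) = -209*((18 + 9*13 + 9*8) + 461) = -209*((18 + 117 + 72) + 461) = -209*(207 + 461) = -209*668 = -139612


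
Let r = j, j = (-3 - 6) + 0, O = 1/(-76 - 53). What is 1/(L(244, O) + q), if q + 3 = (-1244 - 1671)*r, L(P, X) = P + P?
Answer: 1/26720 ≈ 3.7425e-5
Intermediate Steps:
O = -1/129 (O = 1/(-129) = -1/129 ≈ -0.0077519)
j = -9 (j = -9 + 0 = -9)
r = -9
L(P, X) = 2*P
q = 26232 (q = -3 + (-1244 - 1671)*(-9) = -3 - 2915*(-9) = -3 + 26235 = 26232)
1/(L(244, O) + q) = 1/(2*244 + 26232) = 1/(488 + 26232) = 1/26720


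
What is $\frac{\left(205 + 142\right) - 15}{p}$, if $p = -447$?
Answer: $- \frac{332}{447} \approx -0.74273$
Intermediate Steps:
$\frac{\left(205 + 142\right) - 15}{p} = \frac{\left(205 + 142\right) - 15}{-447} = \left(347 - 15\right) \left(- \frac{1}{447}\right) = 332 \left(- \frac{1}{447}\right) = - \frac{332}{447}$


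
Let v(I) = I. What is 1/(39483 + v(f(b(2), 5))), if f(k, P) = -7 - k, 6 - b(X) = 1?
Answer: 1/39471 ≈ 2.5335e-5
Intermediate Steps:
b(X) = 5 (b(X) = 6 - 1*1 = 6 - 1 = 5)
1/(39483 + v(f(b(2), 5))) = 1/(39483 + (-7 - 1*5)) = 1/(39483 + (-7 - 5)) = 1/(39483 - 12) = 1/39471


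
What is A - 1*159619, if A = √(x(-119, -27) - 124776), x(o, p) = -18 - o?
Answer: -159619 + 5*I*√4987 ≈ -1.5962e+5 + 353.09*I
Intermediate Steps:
A = 5*I*√4987 (A = √((-18 - 1*(-119)) - 124776) = √((-18 + 119) - 124776) = √(101 - 124776) = √(-124675) = 5*I*√4987 ≈ 353.09*I)
A - 1*159619 = 5*I*√4987 - 1*159619 = 5*I*√4987 - 159619 = -159619 + 5*I*√4987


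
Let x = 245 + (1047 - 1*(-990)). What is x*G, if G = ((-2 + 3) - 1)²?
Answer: 0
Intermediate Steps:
G = 0 (G = (1 - 1)² = 0² = 0)
x = 2282 (x = 245 + (1047 + 990) = 245 + 2037 = 2282)
x*G = 2282*0 = 0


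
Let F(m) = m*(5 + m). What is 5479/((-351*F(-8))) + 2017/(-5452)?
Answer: -11715679/11481912 ≈ -1.0204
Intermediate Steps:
5479/((-351*F(-8))) + 2017/(-5452) = 5479/((-(-2808)*(5 - 8))) + 2017/(-5452) = 5479/((-(-2808)*(-3))) + 2017*(-1/5452) = 5479/((-351*24)) - 2017/5452 = 5479/(-8424) - 2017/5452 = 5479*(-1/8424) - 2017/5452 = -5479/8424 - 2017/5452 = -11715679/11481912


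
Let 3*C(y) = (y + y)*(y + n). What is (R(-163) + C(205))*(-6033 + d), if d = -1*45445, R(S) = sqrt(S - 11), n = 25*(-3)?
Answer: -2743777400/3 - 51478*I*sqrt(174) ≈ -9.1459e+8 - 6.7904e+5*I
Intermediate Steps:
n = -75
C(y) = 2*y*(-75 + y)/3 (C(y) = ((y + y)*(y - 75))/3 = ((2*y)*(-75 + y))/3 = (2*y*(-75 + y))/3 = 2*y*(-75 + y)/3)
R(S) = sqrt(-11 + S)
d = -45445
(R(-163) + C(205))*(-6033 + d) = (sqrt(-11 - 163) + (2/3)*205*(-75 + 205))*(-6033 - 45445) = (sqrt(-174) + (2/3)*205*130)*(-51478) = (I*sqrt(174) + 53300/3)*(-51478) = (53300/3 + I*sqrt(174))*(-51478) = -2743777400/3 - 51478*I*sqrt(174)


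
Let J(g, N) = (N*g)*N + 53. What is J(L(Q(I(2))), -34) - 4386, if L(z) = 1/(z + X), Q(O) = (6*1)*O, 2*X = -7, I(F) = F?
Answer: -4197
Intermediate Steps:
X = -7/2 (X = (½)*(-7) = -7/2 ≈ -3.5000)
Q(O) = 6*O
L(z) = 1/(-7/2 + z) (L(z) = 1/(z - 7/2) = 1/(-7/2 + z))
J(g, N) = 53 + g*N² (J(g, N) = g*N² + 53 = 53 + g*N²)
J(L(Q(I(2))), -34) - 4386 = (53 + (2/(-7 + 2*(6*2)))*(-34)²) - 4386 = (53 + (2/(-7 + 2*12))*1156) - 4386 = (53 + (2/(-7 + 24))*1156) - 4386 = (53 + (2/17)*1156) - 4386 = (53 + 136) - 4386 = 189 - 4386 = -4197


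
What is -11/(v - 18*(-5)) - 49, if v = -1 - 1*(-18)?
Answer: -5254/107 ≈ -49.103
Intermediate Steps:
v = 17 (v = -1 + 18 = 17)
-11/(v - 18*(-5)) - 49 = -11/(17 - 18*(-5)) - 49 = -11/(17 + 90) - 49 = -11/107 - 49 = -5254/107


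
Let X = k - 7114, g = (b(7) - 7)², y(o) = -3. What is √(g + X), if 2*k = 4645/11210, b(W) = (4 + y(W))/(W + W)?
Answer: I*√1740315074294/15694 ≈ 84.058*I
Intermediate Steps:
b(W) = 1/(2*W) (b(W) = (4 - 3)/(W + W) = 1/(2*W))
k = 929/4484 (k = (4645/11210)/2 = (4645*(1/11210))/2 = (½)*(929/2242) = 929/4484 ≈ 0.20718)
g = 9409/196 (g = ((½)/7 - 7)² = ((½)*(⅐) - 7)² = (1/14 - 7)² = (-97/14)² = 9409/196 ≈ 48.005)
X = -31898247/4484 (X = 929/4484 - 7114 = -31898247/4484 ≈ -7113.8)
√(g + X) = √(9409/196 - 31898247/4484) = √(-776233307/109858) = I*√1740315074294/15694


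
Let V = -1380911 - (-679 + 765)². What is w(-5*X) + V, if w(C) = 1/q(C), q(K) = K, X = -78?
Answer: -541439729/390 ≈ -1.3883e+6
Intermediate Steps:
w(C) = 1/C
V = -1388307 (V = -1380911 - 1*86² = -1380911 - 1*7396 = -1380911 - 7396 = -1388307)
w(-5*X) + V = 1/(-5*(-78)) - 1388307 = 1/390 - 1388307 = -541439729/390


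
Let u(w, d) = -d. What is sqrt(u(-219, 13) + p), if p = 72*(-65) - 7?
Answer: 10*I*sqrt(47) ≈ 68.557*I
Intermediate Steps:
p = -4687 (p = -4680 - 7 = -4687)
sqrt(u(-219, 13) + p) = sqrt(-1*13 - 4687) = sqrt(-13 - 4687) = sqrt(-4700) = 10*I*sqrt(47)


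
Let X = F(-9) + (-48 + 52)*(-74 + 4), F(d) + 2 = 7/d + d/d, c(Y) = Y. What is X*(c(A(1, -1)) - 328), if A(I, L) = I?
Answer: 276424/3 ≈ 92141.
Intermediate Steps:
F(d) = -1 + 7/d (F(d) = -2 + (7/d + d/d) = -2 + (7/d + 1) = -2 + (1 + 7/d) = -1 + 7/d)
X = -2536/9 (X = (7 - 1*(-9))/(-9) + (-48 + 52)*(-74 + 4) = -(7 + 9)/9 + 4*(-70) = -1/9*16 - 280 = -16/9 - 280 = -2536/9 ≈ -281.78)
X*(c(A(1, -1)) - 328) = -2536*(1 - 328)/9 = -2536/9*(-327) = 276424/3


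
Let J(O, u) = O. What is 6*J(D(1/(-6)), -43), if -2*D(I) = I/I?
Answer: -3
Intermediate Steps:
D(I) = -½ (D(I) = -I/(2*I) = -½*1 = -½)
6*J(D(1/(-6)), -43) = 6*(-½) = -3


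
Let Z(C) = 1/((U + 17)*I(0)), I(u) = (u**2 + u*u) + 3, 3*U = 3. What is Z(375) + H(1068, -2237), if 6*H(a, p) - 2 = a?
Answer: 9631/54 ≈ 178.35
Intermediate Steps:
U = 1 (U = (1/3)*3 = 1)
H(a, p) = 1/3 + a/6
I(u) = 3 + 2*u**2 (I(u) = (u**2 + u**2) + 3 = 2*u**2 + 3 = 3 + 2*u**2)
Z(C) = 1/54 (Z(C) = 1/((1 + 17)*(3 + 2*0**2)) = 1/(18*(3 + 2*0)) = 1/(18*(3 + 0)) = 1/(18*3) = 1/54)
Z(375) + H(1068, -2237) = 1/54 + (1/3 + (1/6)*1068) = 1/54 + (1/3 + 178) = 1/54 + 535/3 = 9631/54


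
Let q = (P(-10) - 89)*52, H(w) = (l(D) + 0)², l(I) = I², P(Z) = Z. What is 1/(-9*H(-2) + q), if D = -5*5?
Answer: -1/3520773 ≈ -2.8403e-7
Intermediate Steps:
D = -25
H(w) = 390625 (H(w) = ((-25)² + 0)² = (625 + 0)² = 625² = 390625)
q = -5148 (q = (-10 - 89)*52 = -99*52 = -5148)
1/(-9*H(-2) + q) = 1/(-9*390625 - 5148) = 1/(-3515625 - 5148) = 1/(-3520773) = -1/3520773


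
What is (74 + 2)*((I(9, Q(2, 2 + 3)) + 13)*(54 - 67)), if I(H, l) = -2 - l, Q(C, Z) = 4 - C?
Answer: -8892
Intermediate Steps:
(74 + 2)*((I(9, Q(2, 2 + 3)) + 13)*(54 - 67)) = (74 + 2)*(((-2 - (4 - 1*2)) + 13)*(54 - 67)) = 76*(((-2 - (4 - 2)) + 13)*(-13)) = 76*(((-2 - 1*2) + 13)*(-13)) = 76*(((-2 - 2) + 13)*(-13)) = 76*((-4 + 13)*(-13)) = 76*(9*(-13)) = 76*(-117) = -8892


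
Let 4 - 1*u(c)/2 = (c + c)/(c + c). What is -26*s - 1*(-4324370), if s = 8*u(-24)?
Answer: 4323122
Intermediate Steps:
u(c) = 6 (u(c) = 8 - 2*(c + c)/(c + c) = 8 - 2*2*c/(2*c) = 8 - 2*2*c*1/(2*c) = 8 - 2*1 = 8 - 2 = 6)
s = 48 (s = 8*6 = 48)
-26*s - 1*(-4324370) = -26*48 - 1*(-4324370) = -1248 + 4324370 = 4323122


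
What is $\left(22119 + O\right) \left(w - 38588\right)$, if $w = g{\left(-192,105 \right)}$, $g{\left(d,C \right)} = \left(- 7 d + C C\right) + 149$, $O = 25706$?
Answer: $-1246797750$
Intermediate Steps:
$g{\left(d,C \right)} = 149 + C^{2} - 7 d$ ($g{\left(d,C \right)} = \left(- 7 d + C^{2}\right) + 149 = \left(C^{2} - 7 d\right) + 149 = 149 + C^{2} - 7 d$)
$w = 12518$ ($w = 149 + 105^{2} - -1344 = 149 + 11025 + 1344 = 12518$)
$\left(22119 + O\right) \left(w - 38588\right) = \left(22119 + 25706\right) \left(12518 - 38588\right) = 47825 \left(-26070\right) = -1246797750$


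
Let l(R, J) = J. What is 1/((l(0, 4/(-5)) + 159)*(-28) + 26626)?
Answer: 5/110982 ≈ 4.5052e-5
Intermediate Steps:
1/((l(0, 4/(-5)) + 159)*(-28) + 26626) = 1/((4/(-5) + 159)*(-28) + 26626) = 1/((4*(-⅕) + 159)*(-28) + 26626) = 1/((-⅘ + 159)*(-28) + 26626) = 1/((791/5)*(-28) + 26626) = 1/(-22148/5 + 26626) = 1/(110982/5) = 5/110982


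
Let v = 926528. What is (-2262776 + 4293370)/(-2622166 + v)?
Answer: -1015297/847819 ≈ -1.1975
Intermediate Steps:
(-2262776 + 4293370)/(-2622166 + v) = (-2262776 + 4293370)/(-2622166 + 926528) = 2030594/(-1695638) = 2030594*(-1/1695638) = -1015297/847819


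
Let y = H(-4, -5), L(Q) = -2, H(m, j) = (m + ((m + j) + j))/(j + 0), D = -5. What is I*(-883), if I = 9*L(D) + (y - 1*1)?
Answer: 67991/5 ≈ 13598.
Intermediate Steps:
H(m, j) = (2*j + 2*m)/j (H(m, j) = (m + ((j + m) + j))/j = (m + (m + 2*j))/j = (2*j + 2*m)/j)
y = 18/5 (y = 2 + 2*(-4)/(-5) = 2 + 2*(-4)*(-1/5) = 2 + 8/5 = 18/5 ≈ 3.6000)
I = -77/5 (I = 9*(-2) + (18/5 - 1*1) = -18 + (18/5 - 1) = -18 + 13/5 = -77/5 ≈ -15.400)
I*(-883) = -77/5*(-883) = 67991/5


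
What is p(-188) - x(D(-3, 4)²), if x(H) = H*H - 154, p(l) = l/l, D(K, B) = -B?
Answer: -101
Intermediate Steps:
p(l) = 1
x(H) = -154 + H² (x(H) = H² - 154 = -154 + H²)
p(-188) - x(D(-3, 4)²) = 1 - (-154 + ((-1*4)²)²) = 1 - (-154 + ((-4)²)²) = 1 - (-154 + 16²) = 1 - (-154 + 256) = 1 - 1*102 = 1 - 102 = -101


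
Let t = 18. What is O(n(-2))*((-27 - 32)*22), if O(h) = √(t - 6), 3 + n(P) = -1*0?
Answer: -2596*√3 ≈ -4496.4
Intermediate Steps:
n(P) = -3 (n(P) = -3 - 1*0 = -3 + 0 = -3)
O(h) = 2*√3 (O(h) = √(18 - 6) = √12 = 2*√3)
O(n(-2))*((-27 - 32)*22) = (2*√3)*((-27 - 32)*22) = (2*√3)*(-59*22) = (2*√3)*(-1298) = -2596*√3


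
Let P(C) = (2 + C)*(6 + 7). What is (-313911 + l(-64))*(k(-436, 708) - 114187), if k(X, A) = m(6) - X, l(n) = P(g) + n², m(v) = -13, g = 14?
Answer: 35222130748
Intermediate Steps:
P(C) = 26 + 13*C (P(C) = (2 + C)*13 = 26 + 13*C)
l(n) = 208 + n² (l(n) = (26 + 13*14) + n² = (26 + 182) + n² = 208 + n²)
k(X, A) = -13 - X
(-313911 + l(-64))*(k(-436, 708) - 114187) = (-313911 + (208 + (-64)²))*((-13 - 1*(-436)) - 114187) = (-313911 + (208 + 4096))*((-13 + 436) - 114187) = (-313911 + 4304)*(423 - 114187) = -309607*(-113764) = 35222130748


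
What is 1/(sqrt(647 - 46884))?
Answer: -I*sqrt(46237)/46237 ≈ -0.0046506*I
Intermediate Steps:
1/(sqrt(647 - 46884)) = 1/(sqrt(-46237)) = 1/(I*sqrt(46237)) = -I*sqrt(46237)/46237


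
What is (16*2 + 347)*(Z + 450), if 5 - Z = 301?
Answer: 58366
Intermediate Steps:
Z = -296 (Z = 5 - 1*301 = 5 - 301 = -296)
(16*2 + 347)*(Z + 450) = (16*2 + 347)*(-296 + 450) = (32 + 347)*154 = 379*154 = 58366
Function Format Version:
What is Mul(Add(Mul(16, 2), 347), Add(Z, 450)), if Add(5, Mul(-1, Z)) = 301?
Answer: 58366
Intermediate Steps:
Z = -296 (Z = Add(5, Mul(-1, 301)) = Add(5, -301) = -296)
Mul(Add(Mul(16, 2), 347), Add(Z, 450)) = Mul(Add(Mul(16, 2), 347), Add(-296, 450)) = Mul(Add(32, 347), 154) = Mul(379, 154) = 58366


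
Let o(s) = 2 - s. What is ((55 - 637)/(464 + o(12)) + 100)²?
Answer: 502163281/51529 ≈ 9745.3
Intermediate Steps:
((55 - 637)/(464 + o(12)) + 100)² = ((55 - 637)/(464 + (2 - 1*12)) + 100)² = (-582/(464 + (2 - 12)) + 100)² = (-582/(464 - 10) + 100)² = (-582/454 + 100)² = (-582*1/454 + 100)² = (-291/227 + 100)² = (22409/227)² = 502163281/51529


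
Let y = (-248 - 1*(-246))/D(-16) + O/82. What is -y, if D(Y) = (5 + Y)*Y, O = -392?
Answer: 17289/3608 ≈ 4.7919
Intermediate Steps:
D(Y) = Y*(5 + Y)
y = -17289/3608 (y = (-248 - 1*(-246))/((-16*(5 - 16))) - 392/82 = (-248 + 246)/((-16*(-11))) - 392*1/82 = -2/176 - 196/41 = -2*1/176 - 196/41 = -1/88 - 196/41 = -17289/3608 ≈ -4.7919)
-y = -1*(-17289/3608) = 17289/3608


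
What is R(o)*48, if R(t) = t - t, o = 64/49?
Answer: 0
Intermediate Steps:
o = 64/49 (o = 64*(1/49) = 64/49 ≈ 1.3061)
R(t) = 0
R(o)*48 = 0*48 = 0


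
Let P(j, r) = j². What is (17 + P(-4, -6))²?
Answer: 1089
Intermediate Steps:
(17 + P(-4, -6))² = (17 + (-4)²)² = (17 + 16)² = 33² = 1089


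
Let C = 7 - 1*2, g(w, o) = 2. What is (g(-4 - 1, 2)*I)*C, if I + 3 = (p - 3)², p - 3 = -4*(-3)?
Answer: 1410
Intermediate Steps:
p = 15 (p = 3 - 4*(-3) = 3 + 12 = 15)
C = 5 (C = 7 - 2 = 5)
I = 141 (I = -3 + (15 - 3)² = -3 + 12² = -3 + 144 = 141)
(g(-4 - 1, 2)*I)*C = (2*141)*5 = 282*5 = 1410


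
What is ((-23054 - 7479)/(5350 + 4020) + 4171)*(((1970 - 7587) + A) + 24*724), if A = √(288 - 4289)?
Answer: 459209375383/9370 + 39051737*I*√4001/9370 ≈ 4.9008e+7 + 2.6362e+5*I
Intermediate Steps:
A = I*√4001 (A = √(-4001) = I*√4001 ≈ 63.253*I)
((-23054 - 7479)/(5350 + 4020) + 4171)*(((1970 - 7587) + A) + 24*724) = ((-23054 - 7479)/(5350 + 4020) + 4171)*(((1970 - 7587) + I*√4001) + 24*724) = (-30533/9370 + 4171)*((-5617 + I*√4001) + 17376) = (-30533*1/9370 + 4171)*(11759 + I*√4001) = (-30533/9370 + 4171)*(11759 + I*√4001) = 39051737*(11759 + I*√4001)/9370 = 459209375383/9370 + 39051737*I*√4001/9370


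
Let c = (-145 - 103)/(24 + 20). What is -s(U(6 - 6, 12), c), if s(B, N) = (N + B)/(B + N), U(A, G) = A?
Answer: -1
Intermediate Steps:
c = -62/11 (c = -248/44 = -248*1/44 = -62/11 ≈ -5.6364)
s(B, N) = 1 (s(B, N) = (B + N)/(B + N) = 1)
-s(U(6 - 6, 12), c) = -1*1 = -1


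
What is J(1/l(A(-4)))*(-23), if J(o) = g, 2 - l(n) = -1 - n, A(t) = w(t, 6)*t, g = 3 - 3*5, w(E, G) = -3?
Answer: 276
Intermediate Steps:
g = -12 (g = 3 - 15 = -12)
A(t) = -3*t
l(n) = 3 + n (l(n) = 2 - (-1 - n) = 2 + (1 + n) = 3 + n)
J(o) = -12
J(1/l(A(-4)))*(-23) = -12*(-23) = 276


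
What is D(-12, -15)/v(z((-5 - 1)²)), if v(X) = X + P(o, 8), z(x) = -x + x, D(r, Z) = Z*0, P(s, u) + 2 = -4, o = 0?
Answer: 0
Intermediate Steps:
P(s, u) = -6 (P(s, u) = -2 - 4 = -6)
D(r, Z) = 0
z(x) = 0
v(X) = -6 + X (v(X) = X - 6 = -6 + X)
D(-12, -15)/v(z((-5 - 1)²)) = 0/(-6 + 0) = 0/(-6) = -⅙*0 = 0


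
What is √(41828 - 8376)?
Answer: 2*√8363 ≈ 182.90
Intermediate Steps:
√(41828 - 8376) = √33452 = 2*√8363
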